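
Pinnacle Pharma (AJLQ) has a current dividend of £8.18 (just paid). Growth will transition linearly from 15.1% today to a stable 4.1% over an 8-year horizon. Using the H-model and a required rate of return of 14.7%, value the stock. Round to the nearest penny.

£114.29

H-model: P₀ = D₀[(1+g_L) + H(g_S−g_L)]/(r−g_L), with H = 8/2 = 4.
P₀ = 8.18 × [(1+0.041) + 4×(0.151−0.041)] / (0.147−0.041)
   = 8.18 × 1.4810 / 0.106 = 114.2885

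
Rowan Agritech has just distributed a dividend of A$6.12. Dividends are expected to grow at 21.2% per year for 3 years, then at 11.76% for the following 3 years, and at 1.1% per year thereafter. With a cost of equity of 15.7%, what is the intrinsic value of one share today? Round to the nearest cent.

A$83.77

Three-stage DDM. Project D₁…D_6; terminal Gordon value at t=6 with g = 0.011; discount at r = 0.157.
D_1 = 7.4174
D_2 = 8.9899
D_3 = 10.8958
D_4 = 12.1772
D_5 = 13.6092
D_6 = 15.2096
TV_6 = 15.3769/(0.157−0.011) = 105.3214
P₀ = Σ Dₜ/(1+r)ᵗ + TV_6/(1+r)^6 = 83.7665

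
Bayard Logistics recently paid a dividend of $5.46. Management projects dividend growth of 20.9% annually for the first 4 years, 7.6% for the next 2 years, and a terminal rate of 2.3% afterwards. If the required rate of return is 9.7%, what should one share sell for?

Three-stage DDM. Project D₁…D_6; terminal Gordon value at t=6 with g = 0.023; discount at r = 0.097.
D_1 = 6.6011
D_2 = 7.9808
D_3 = 9.6488
D_4 = 11.6654
D_5 = 12.5519
D_6 = 13.5059
TV_6 = 13.8165/(0.097−0.023) = 186.7095
P₀ = Σ Dₜ/(1+r)ᵗ + TV_6/(1+r)^6 = 150.7976

$150.80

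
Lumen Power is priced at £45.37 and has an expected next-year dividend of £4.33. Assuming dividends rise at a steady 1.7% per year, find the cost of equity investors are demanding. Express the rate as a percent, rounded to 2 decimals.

11.24%

Rearranging the constant-growth DDM: r = D₁/P₀ + g.
r = 4.3300 / 45.37 + 0.017 = 0.09544 + 0.017 = 0.11244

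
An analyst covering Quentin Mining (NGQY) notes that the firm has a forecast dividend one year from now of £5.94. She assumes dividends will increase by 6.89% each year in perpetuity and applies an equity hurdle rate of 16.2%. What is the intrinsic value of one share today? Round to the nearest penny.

£63.80

Gordon growth model: P₀ = D₁/(r − g), with D₁ = 5.94 given directly.
P₀ = 5.9400 / (0.162 − 0.0689) = 5.9400 / 0.0931 = 63.8024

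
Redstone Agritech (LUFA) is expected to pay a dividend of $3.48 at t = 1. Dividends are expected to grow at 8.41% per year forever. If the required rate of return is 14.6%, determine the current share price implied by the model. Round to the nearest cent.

Gordon growth model: P₀ = D₁/(r − g), with D₁ = 3.48 given directly.
P₀ = 3.4800 / (0.146 − 0.0841) = 3.4800 / 0.0619 = 56.2197

$56.22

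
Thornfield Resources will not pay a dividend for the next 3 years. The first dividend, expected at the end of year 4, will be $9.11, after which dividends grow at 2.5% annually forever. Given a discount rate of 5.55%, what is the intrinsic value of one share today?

Deferred-dividend DDM. At t=3 the remaining stream is a growing perpetuity with first payment D_4 = 9.11.
V_3 = D_4/(r−g) = 9.11/(0.0555−0.025) = 298.6885
P₀ = V_3/(1+r)^3 = 298.6885/(1+0.0555)^3 = 254.0059

$254.01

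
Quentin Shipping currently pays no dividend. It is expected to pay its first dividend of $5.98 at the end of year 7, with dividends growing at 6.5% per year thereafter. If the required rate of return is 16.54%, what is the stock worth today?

$23.77

Deferred-dividend DDM. At t=6 the remaining stream is a growing perpetuity with first payment D_7 = 5.98.
V_6 = D_7/(r−g) = 5.98/(0.1654−0.065) = 59.5618
P₀ = V_6/(1+r)^6 = 59.5618/(1+0.1654)^6 = 23.7748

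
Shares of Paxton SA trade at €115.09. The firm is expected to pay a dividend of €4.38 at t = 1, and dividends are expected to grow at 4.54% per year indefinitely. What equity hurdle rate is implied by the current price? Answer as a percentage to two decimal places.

8.35%

Rearranging the constant-growth DDM: r = D₁/P₀ + g.
r = 4.3800 / 115.09 + 0.0454 = 0.03806 + 0.0454 = 0.08346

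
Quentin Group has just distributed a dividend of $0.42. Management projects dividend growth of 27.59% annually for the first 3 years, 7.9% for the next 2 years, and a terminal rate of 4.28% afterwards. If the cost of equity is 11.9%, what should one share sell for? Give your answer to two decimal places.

$10.75

Three-stage DDM. Project D₁…D_5; terminal Gordon value at t=5 with g = 0.0428; discount at r = 0.119.
D_1 = 0.5359
D_2 = 0.6837
D_3 = 0.8724
D_4 = 0.9413
D_5 = 1.0156
TV_5 = 1.0591/(0.119−0.0428) = 13.8991
P₀ = Σ Dₜ/(1+r)ᵗ + TV_5/(1+r)^5 = 10.7488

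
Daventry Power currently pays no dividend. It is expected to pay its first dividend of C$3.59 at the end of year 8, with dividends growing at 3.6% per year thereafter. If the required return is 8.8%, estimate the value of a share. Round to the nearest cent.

Deferred-dividend DDM. At t=7 the remaining stream is a growing perpetuity with first payment D_8 = 3.59.
V_7 = D_8/(r−g) = 3.59/(0.088−0.036) = 69.0385
P₀ = V_7/(1+r)^7 = 69.0385/(1+0.088)^7 = 38.2551

C$38.26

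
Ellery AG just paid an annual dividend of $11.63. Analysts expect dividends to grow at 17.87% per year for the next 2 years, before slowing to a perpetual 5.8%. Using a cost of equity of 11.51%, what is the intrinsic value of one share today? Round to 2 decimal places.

Two-stage DDM. Project D₁…D_2 at 0.1787, terminal growth 0.058, discount at r = 0.1151.
D_1 = 13.7083
D_2 = 16.1580
Terminal value at t=2: TV = D_3/(r−g) = 17.0951/(0.1151−0.058) = 299.3890
P₀ = 13.7083/(1+0.1151)^1 + 16.1580/(1+0.1151)^2 + 299.3890/(1+0.1151)^2 = 266.0610

$266.06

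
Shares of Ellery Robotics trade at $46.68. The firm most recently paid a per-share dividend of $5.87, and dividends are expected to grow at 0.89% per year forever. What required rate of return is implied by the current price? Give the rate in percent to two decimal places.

Rearranging the constant-growth DDM: r = D₁/P₀ + g.
D₁ = 5.87 × (1 + 0.0089) = 5.9222.
r = 5.9222 / 46.68 + 0.0089 = 0.12687 + 0.0089 = 0.13577

13.58%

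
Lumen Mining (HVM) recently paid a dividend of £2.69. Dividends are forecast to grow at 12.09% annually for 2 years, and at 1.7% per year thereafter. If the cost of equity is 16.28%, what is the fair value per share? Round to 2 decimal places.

£22.53

Two-stage DDM. Project D₁…D_2 at 0.1209, terminal growth 0.017, discount at r = 0.1628.
D_1 = 3.0152
D_2 = 3.3798
Terminal value at t=2: TV = D_3/(r−g) = 3.4372/(0.1628−0.017) = 23.5749
P₀ = 3.0152/(1+0.1628)^1 + 3.3798/(1+0.1628)^2 + 23.5749/(1+0.1628)^2 = 22.5284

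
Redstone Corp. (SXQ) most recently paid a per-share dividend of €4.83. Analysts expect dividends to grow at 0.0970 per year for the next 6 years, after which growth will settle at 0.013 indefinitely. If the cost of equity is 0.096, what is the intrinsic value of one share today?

€88.35

Two-stage DDM. Project D₁…D_6 at 0.097, terminal growth 0.013, discount at r = 0.096.
D_1 = 5.2985
D_2 = 5.8125
D_3 = 6.3763
D_4 = 6.9948
D_5 = 7.6733
D_6 = 8.4176
Terminal value at t=6: TV = D_7/(r−g) = 8.5270/(0.096−0.013) = 102.7350
P₀ = 5.2985/(1+0.096)^1 + 5.8125/(1+0.096)^2 + 6.3763/(1+0.096)^3 + 6.9948/(1+0.096)^4 + 7.6733/(1+0.096)^5 + 8.4176/(1+0.096)^6 + 102.7350/(1+0.096)^6 = 88.3454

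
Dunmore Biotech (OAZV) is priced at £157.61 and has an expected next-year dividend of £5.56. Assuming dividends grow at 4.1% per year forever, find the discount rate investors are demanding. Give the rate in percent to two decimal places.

7.63%

Rearranging the constant-growth DDM: r = D₁/P₀ + g.
r = 5.5600 / 157.61 + 0.041 = 0.03528 + 0.041 = 0.07628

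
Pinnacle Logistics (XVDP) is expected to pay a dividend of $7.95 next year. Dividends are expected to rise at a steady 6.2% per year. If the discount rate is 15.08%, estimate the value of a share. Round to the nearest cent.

$89.53

Gordon growth model: P₀ = D₁/(r − g), with D₁ = 7.95 given directly.
P₀ = 7.9500 / (0.1508 − 0.062) = 7.9500 / 0.0888 = 89.5270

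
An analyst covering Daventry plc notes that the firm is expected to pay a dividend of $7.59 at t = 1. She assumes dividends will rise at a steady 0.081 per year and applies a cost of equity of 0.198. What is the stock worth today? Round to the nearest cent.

$64.87

Gordon growth model: P₀ = D₁/(r − g), with D₁ = 7.59 given directly.
P₀ = 7.5900 / (0.198 − 0.081) = 7.5900 / 0.117 = 64.8718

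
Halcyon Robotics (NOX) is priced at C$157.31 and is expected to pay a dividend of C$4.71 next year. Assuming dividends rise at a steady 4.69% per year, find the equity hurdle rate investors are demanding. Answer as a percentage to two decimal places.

7.68%

Rearranging the constant-growth DDM: r = D₁/P₀ + g.
r = 4.7100 / 157.31 + 0.0469 = 0.02994 + 0.0469 = 0.07684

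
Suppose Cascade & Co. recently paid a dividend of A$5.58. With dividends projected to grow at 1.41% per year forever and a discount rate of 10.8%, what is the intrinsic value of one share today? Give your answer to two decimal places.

A$60.26

Gordon growth model: P₀ = D₁/(r − g). D₁ = 5.58 × (1 + 0.0141) = 5.6587.
P₀ = 5.6587 / (0.108 − 0.0141) = 5.6587 / 0.0939 = 60.2628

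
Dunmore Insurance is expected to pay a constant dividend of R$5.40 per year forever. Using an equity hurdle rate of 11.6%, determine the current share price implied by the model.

Zero-growth DDM (perpetuity): P₀ = D/r = 5.40 / 0.116 = 46.5517

R$46.55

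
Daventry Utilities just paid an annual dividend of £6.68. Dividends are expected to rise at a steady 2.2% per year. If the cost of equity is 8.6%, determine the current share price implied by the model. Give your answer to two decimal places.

£106.67

Gordon growth model: P₀ = D₁/(r − g). D₁ = 6.68 × (1 + 0.022) = 6.8270.
P₀ = 6.8270 / (0.086 − 0.022) = 6.8270 / 0.064 = 106.6713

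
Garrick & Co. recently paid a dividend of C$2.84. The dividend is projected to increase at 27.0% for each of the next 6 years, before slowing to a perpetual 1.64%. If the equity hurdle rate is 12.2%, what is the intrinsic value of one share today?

C$84.37

Two-stage DDM. Project D₁…D_6 at 0.27, terminal growth 0.0164, discount at r = 0.122.
D_1 = 3.6068
D_2 = 4.5806
D_3 = 5.8174
D_4 = 7.3881
D_5 = 9.3829
D_6 = 11.9163
Terminal value at t=6: TV = D_7/(r−g) = 12.1117/(0.122−0.0164) = 114.6942
P₀ = 3.6068/(1+0.122)^1 + 4.5806/(1+0.122)^2 + 5.8174/(1+0.122)^3 + 7.3881/(1+0.122)^4 + 9.3829/(1+0.122)^5 + 11.9163/(1+0.122)^6 + 114.6942/(1+0.122)^6 = 84.3724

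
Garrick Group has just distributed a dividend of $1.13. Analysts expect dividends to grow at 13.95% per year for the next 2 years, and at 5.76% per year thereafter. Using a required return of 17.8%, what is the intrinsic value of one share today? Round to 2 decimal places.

$11.44

Two-stage DDM. Project D₁…D_2 at 0.1395, terminal growth 0.0576, discount at r = 0.178.
D_1 = 1.2876
D_2 = 1.4673
Terminal value at t=2: TV = D_3/(r−g) = 1.5518/(0.178−0.0576) = 12.8885
P₀ = 1.2876/(1+0.178)^1 + 1.4673/(1+0.178)^2 + 12.8885/(1+0.178)^2 = 11.4382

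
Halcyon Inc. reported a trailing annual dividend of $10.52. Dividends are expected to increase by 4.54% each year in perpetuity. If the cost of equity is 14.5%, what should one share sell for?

Gordon growth model: P₀ = D₁/(r − g). D₁ = 10.52 × (1 + 0.0454) = 10.9976.
P₀ = 10.9976 / (0.145 − 0.0454) = 10.9976 / 0.0996 = 110.4178

$110.42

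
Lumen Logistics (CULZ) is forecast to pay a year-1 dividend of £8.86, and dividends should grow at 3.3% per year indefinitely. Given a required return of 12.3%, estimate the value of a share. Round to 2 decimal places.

£98.44

Gordon growth model: P₀ = D₁/(r − g), with D₁ = 8.86 given directly.
P₀ = 8.8600 / (0.123 − 0.033) = 8.8600 / 0.09 = 98.4444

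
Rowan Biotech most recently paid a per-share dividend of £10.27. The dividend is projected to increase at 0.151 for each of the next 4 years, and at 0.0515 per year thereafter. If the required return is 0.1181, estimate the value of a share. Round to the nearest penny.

Two-stage DDM. Project D₁…D_4 at 0.151, terminal growth 0.0515, discount at r = 0.1181.
D_1 = 11.8208
D_2 = 13.6057
D_3 = 15.6602
D_4 = 18.0249
Terminal value at t=4: TV = D_5/(r−g) = 18.9531/(0.1181−0.0515) = 284.5816
P₀ = 11.8208/(1+0.1181)^1 + 13.6057/(1+0.1181)^2 + 15.6602/(1+0.1181)^3 + 18.0249/(1+0.1181)^4 + 284.5816/(1+0.1181)^4 = 226.2814

£226.28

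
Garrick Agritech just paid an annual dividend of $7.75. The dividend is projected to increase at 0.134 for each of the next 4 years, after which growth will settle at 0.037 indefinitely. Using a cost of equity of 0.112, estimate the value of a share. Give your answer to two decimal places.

$148.46

Two-stage DDM. Project D₁…D_4 at 0.134, terminal growth 0.037, discount at r = 0.112.
D_1 = 8.7885
D_2 = 9.9662
D_3 = 11.3016
D_4 = 12.8160
Terminal value at t=4: TV = D_5/(r−g) = 13.2902/(0.112−0.037) = 177.2031
P₀ = 8.7885/(1+0.112)^1 + 9.9662/(1+0.112)^2 + 11.3016/(1+0.112)^3 + 12.8160/(1+0.112)^4 + 177.2031/(1+0.112)^4 = 148.4556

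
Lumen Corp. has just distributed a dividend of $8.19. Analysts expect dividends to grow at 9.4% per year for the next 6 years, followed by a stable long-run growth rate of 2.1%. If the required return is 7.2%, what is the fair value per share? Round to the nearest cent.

Two-stage DDM. Project D₁…D_6 at 0.094, terminal growth 0.021, discount at r = 0.072.
D_1 = 8.9599
D_2 = 9.8021
D_3 = 10.7235
D_4 = 11.7315
D_5 = 12.8343
D_6 = 14.0407
Terminal value at t=6: TV = D_7/(r−g) = 14.3355/(0.072−0.021) = 281.0887
P₀ = 8.9599/(1+0.072)^1 + 9.8021/(1+0.072)^2 + 10.7235/(1+0.072)^3 + 11.7315/(1+0.072)^4 + 12.8343/(1+0.072)^5 + 14.0407/(1+0.072)^6 + 281.0887/(1+0.072)^6 = 238.0073

$238.01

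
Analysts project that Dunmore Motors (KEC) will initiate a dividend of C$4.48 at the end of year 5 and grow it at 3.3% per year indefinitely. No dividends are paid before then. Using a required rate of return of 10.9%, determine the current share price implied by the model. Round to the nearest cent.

C$38.97

Deferred-dividend DDM. At t=4 the remaining stream is a growing perpetuity with first payment D_5 = 4.48.
V_4 = D_5/(r−g) = 4.48/(0.109−0.033) = 58.9474
P₀ = V_4/(1+r)^4 = 58.9474/(1+0.109)^4 = 38.9707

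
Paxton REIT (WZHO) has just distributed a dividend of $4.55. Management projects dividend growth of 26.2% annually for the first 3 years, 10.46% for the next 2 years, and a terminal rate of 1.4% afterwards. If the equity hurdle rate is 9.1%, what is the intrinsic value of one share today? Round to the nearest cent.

$127.81

Three-stage DDM. Project D₁…D_5; terminal Gordon value at t=5 with g = 0.014; discount at r = 0.091.
D_1 = 5.7421
D_2 = 7.2465
D_3 = 9.1451
D_4 = 10.1017
D_5 = 11.1583
TV_5 = 11.3146/(0.091−0.014) = 146.9423
P₀ = Σ Dₜ/(1+r)ᵗ + TV_5/(1+r)^5 = 127.8081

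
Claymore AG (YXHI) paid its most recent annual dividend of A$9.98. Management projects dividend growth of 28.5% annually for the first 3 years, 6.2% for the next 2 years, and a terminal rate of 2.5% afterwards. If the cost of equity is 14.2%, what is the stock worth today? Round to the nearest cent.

A$171.32

Three-stage DDM. Project D₁…D_5; terminal Gordon value at t=5 with g = 0.025; discount at r = 0.142.
D_1 = 12.8243
D_2 = 16.4792
D_3 = 21.1758
D_4 = 22.4887
D_5 = 23.8830
TV_5 = 24.4801/(0.142−0.025) = 209.2314
P₀ = Σ Dₜ/(1+r)ᵗ + TV_5/(1+r)^5 = 171.3216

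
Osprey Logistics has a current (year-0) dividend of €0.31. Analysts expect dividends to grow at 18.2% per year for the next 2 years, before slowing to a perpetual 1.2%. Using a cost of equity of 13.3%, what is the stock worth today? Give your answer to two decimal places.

€3.48

Two-stage DDM. Project D₁…D_2 at 0.182, terminal growth 0.012, discount at r = 0.133.
D_1 = 0.3664
D_2 = 0.4331
Terminal value at t=2: TV = D_3/(r−g) = 0.4383/(0.133−0.012) = 3.6224
P₀ = 0.3664/(1+0.133)^1 + 0.4331/(1+0.133)^2 + 3.6224/(1+0.133)^2 = 3.4826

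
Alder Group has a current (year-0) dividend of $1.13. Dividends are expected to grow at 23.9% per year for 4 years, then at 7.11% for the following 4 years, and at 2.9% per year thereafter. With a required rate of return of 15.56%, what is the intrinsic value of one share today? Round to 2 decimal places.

Three-stage DDM. Project D₁…D_8; terminal Gordon value at t=8 with g = 0.029; discount at r = 0.1556.
D_1 = 1.4001
D_2 = 1.7347
D_3 = 2.1493
D_4 = 2.6630
D_5 = 2.8523
D_6 = 3.0551
D_7 = 3.2723
D_8 = 3.5050
TV_8 = 3.6066/(0.1556−0.029) = 28.4882
P₀ = Σ Dₜ/(1+r)ᵗ + TV_8/(1+r)^8 = 19.3125

$19.31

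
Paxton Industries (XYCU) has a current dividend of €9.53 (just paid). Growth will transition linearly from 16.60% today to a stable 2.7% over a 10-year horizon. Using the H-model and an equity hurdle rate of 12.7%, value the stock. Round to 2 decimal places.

H-model: P₀ = D₀[(1+g_L) + H(g_S−g_L)]/(r−g_L), with H = 10/2 = 5.
P₀ = 9.53 × [(1+0.027) + 5×(0.166−0.027)] / (0.127−0.027)
   = 9.53 × 1.7220 / 0.1 = 164.1066

€164.11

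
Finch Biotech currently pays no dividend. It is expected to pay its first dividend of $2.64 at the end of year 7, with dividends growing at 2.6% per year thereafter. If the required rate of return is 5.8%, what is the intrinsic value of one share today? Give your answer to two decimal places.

$58.82

Deferred-dividend DDM. At t=6 the remaining stream is a growing perpetuity with first payment D_7 = 2.64.
V_6 = D_7/(r−g) = 2.64/(0.058−0.026) = 82.5000
P₀ = V_6/(1+r)^6 = 82.5000/(1+0.058)^6 = 58.8220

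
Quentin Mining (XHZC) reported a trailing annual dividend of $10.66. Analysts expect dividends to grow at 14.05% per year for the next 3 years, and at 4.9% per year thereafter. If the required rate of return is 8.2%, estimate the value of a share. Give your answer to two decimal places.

$432.41

Two-stage DDM. Project D₁…D_3 at 0.1405, terminal growth 0.049, discount at r = 0.082.
D_1 = 12.1577
D_2 = 13.8659
D_3 = 15.8140
Terminal value at t=3: TV = D_4/(r−g) = 16.5889/(0.082−0.049) = 502.6951
P₀ = 12.1577/(1+0.082)^1 + 13.8659/(1+0.082)^2 + 15.8140/(1+0.082)^3 + 502.6951/(1+0.082)^3 = 432.4112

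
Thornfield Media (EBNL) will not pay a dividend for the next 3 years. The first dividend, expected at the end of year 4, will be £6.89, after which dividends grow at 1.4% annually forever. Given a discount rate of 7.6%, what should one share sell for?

Deferred-dividend DDM. At t=3 the remaining stream is a growing perpetuity with first payment D_4 = 6.89.
V_3 = D_4/(r−g) = 6.89/(0.076−0.014) = 111.1290
P₀ = V_3/(1+r)^3 = 111.1290/(1+0.076)^3 = 89.2053

£89.21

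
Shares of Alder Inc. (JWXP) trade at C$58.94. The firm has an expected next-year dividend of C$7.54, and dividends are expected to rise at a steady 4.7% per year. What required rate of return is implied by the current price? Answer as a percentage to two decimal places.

17.49%

Rearranging the constant-growth DDM: r = D₁/P₀ + g.
r = 7.5400 / 58.94 + 0.047 = 0.12793 + 0.047 = 0.17493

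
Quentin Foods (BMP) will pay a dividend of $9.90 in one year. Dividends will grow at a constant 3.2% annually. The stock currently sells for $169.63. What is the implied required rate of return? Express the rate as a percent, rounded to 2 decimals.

9.04%

Rearranging the constant-growth DDM: r = D₁/P₀ + g.
r = 9.9000 / 169.63 + 0.032 = 0.05836 + 0.032 = 0.09036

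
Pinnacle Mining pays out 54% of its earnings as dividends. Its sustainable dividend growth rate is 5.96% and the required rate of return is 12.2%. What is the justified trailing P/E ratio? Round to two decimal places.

Justified trailing P/E = b(1+g)/(r−g) = 0.54×(1+0.0596)/(0.122−0.0596) = 9.1696

9.17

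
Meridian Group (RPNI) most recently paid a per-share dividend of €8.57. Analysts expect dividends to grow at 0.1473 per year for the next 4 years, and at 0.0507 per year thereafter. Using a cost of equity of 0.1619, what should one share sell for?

Two-stage DDM. Project D₁…D_4 at 0.1473, terminal growth 0.0507, discount at r = 0.1619.
D_1 = 9.8324
D_2 = 11.2807
D_3 = 12.9423
D_4 = 14.8487
Terminal value at t=4: TV = D_5/(r−g) = 15.6015/(0.1619−0.0507) = 140.3016
P₀ = 9.8324/(1+0.1619)^1 + 11.2807/(1+0.1619)^2 + 12.9423/(1+0.1619)^3 + 14.8487/(1+0.1619)^4 + 140.3016/(1+0.1619)^4 = 110.1983

€110.20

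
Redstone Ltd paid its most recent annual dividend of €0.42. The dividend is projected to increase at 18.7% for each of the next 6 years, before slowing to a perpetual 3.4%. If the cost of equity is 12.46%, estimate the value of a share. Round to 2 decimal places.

€9.68

Two-stage DDM. Project D₁…D_6 at 0.187, terminal growth 0.034, discount at r = 0.1246.
D_1 = 0.4985
D_2 = 0.5918
D_3 = 0.7024
D_4 = 0.8338
D_5 = 0.9897
D_6 = 1.1748
Terminal value at t=6: TV = D_7/(r−g) = 1.2147/(0.1246−0.034) = 13.4074
P₀ = 0.4985/(1+0.1246)^1 + 0.5918/(1+0.1246)^2 + 0.7024/(1+0.1246)^3 + 0.8338/(1+0.1246)^4 + 0.9897/(1+0.1246)^5 + 1.1748/(1+0.1246)^6 + 13.4074/(1+0.1246)^6 = 9.6849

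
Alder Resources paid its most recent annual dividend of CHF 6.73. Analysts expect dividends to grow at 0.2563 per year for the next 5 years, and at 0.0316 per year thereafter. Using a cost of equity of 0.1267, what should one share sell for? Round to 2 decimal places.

CHF 173.03

Two-stage DDM. Project D₁…D_5 at 0.2563, terminal growth 0.0316, discount at r = 0.1267.
D_1 = 8.4549
D_2 = 10.6219
D_3 = 13.3443
D_4 = 16.7644
D_5 = 21.0611
Terminal value at t=5: TV = D_6/(r−g) = 21.7267/(0.1267−0.0316) = 228.4613
P₀ = 8.4549/(1+0.1267)^1 + 10.6219/(1+0.1267)^2 + 13.3443/(1+0.1267)^3 + 16.7644/(1+0.1267)^4 + 21.0611/(1+0.1267)^5 + 228.4613/(1+0.1267)^5 = 173.0299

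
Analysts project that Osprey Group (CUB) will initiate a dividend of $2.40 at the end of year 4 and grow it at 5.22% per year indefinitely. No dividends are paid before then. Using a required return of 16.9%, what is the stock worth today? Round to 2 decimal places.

$12.86

Deferred-dividend DDM. At t=3 the remaining stream is a growing perpetuity with first payment D_4 = 2.40.
V_3 = D_4/(r−g) = 2.40/(0.169−0.0522) = 20.5479
P₀ = V_3/(1+r)^3 = 20.5479/(1+0.169)^3 = 12.8625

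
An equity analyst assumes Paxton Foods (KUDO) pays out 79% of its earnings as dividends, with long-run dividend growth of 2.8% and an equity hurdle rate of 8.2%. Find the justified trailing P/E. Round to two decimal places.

Justified trailing P/E = b(1+g)/(r−g) = 0.79×(1+0.028)/(0.082−0.028) = 15.0393

15.04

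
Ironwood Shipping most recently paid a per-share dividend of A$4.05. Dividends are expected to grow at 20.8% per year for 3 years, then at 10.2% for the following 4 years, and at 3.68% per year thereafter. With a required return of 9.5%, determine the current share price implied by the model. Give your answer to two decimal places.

A$136.31

Three-stage DDM. Project D₁…D_7; terminal Gordon value at t=7 with g = 0.0368; discount at r = 0.095.
D_1 = 4.8924
D_2 = 5.9100
D_3 = 7.1393
D_4 = 7.8675
D_5 = 8.6700
D_6 = 9.5543
D_7 = 10.5289
TV_7 = 10.9163/(0.095−0.0368) = 187.5660
P₀ = Σ Dₜ/(1+r)ᵗ + TV_7/(1+r)^7 = 136.3052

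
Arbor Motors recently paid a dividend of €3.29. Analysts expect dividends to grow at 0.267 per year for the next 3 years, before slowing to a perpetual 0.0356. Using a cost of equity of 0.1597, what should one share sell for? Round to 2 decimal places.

€47.61

Two-stage DDM. Project D₁…D_3 at 0.267, terminal growth 0.0356, discount at r = 0.1597.
D_1 = 4.1684
D_2 = 5.2814
D_3 = 6.6915
Terminal value at t=3: TV = D_4/(r−g) = 6.9298/(0.1597−0.0356) = 55.8401
P₀ = 4.1684/(1+0.1597)^1 + 5.2814/(1+0.1597)^2 + 6.6915/(1+0.1597)^3 + 55.8401/(1+0.1597)^3 = 47.6138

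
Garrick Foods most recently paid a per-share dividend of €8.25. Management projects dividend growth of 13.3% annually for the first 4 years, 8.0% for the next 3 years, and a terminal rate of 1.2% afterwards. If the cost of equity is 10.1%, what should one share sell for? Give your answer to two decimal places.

€161.47

Three-stage DDM. Project D₁…D_7; terminal Gordon value at t=7 with g = 0.012; discount at r = 0.101.
D_1 = 9.3473
D_2 = 10.5904
D_3 = 11.9990
D_4 = 13.5948
D_5 = 14.6824
D_6 = 15.8570
D_7 = 17.1256
TV_7 = 17.3311/(0.101−0.012) = 194.7311
P₀ = Σ Dₜ/(1+r)ᵗ + TV_7/(1+r)^7 = 161.4727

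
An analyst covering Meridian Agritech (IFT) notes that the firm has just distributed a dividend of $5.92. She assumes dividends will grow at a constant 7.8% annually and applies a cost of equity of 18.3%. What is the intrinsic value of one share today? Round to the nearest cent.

$60.78

Gordon growth model: P₀ = D₁/(r − g). D₁ = 5.92 × (1 + 0.078) = 6.3818.
P₀ = 6.3818 / (0.183 − 0.078) = 6.3818 / 0.105 = 60.7787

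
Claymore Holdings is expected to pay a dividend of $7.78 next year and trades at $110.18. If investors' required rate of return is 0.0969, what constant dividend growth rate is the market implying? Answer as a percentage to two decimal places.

From P₀ = D₁/(r − g), the implied growth is g = r − D₁/P₀.
g = 0.0969 − 7.78/110.18 = 0.0969 − 0.07061 = 0.02629

2.63%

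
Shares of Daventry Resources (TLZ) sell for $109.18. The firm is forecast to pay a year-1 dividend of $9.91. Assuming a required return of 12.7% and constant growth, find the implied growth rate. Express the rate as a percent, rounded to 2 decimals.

3.62%

From P₀ = D₁/(r − g), the implied growth is g = r − D₁/P₀.
g = 0.127 − 9.91/109.18 = 0.127 − 0.09077 = 0.03623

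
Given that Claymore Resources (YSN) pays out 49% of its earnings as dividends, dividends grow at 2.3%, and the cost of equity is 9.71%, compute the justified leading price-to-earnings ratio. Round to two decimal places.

6.61

Justified leading P/E = b/(r−g) = 0.49/(0.0971−0.023) = 6.6127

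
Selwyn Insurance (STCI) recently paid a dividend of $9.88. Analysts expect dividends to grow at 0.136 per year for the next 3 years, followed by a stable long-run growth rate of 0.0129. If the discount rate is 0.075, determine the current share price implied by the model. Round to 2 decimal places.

Two-stage DDM. Project D₁…D_3 at 0.136, terminal growth 0.0129, discount at r = 0.075.
D_1 = 11.2237
D_2 = 12.7501
D_3 = 14.4841
Terminal value at t=3: TV = D_4/(r−g) = 14.6710/(0.075−0.0129) = 236.2473
P₀ = 11.2237/(1+0.075)^1 + 12.7501/(1+0.075)^2 + 14.4841/(1+0.075)^3 + 236.2473/(1+0.075)^3 = 223.3026

$223.30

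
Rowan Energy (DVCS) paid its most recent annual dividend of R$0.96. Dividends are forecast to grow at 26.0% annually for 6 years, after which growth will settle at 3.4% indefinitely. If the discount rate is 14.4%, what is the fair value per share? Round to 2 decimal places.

R$24.30

Two-stage DDM. Project D₁…D_6 at 0.26, terminal growth 0.034, discount at r = 0.144.
D_1 = 1.2096
D_2 = 1.5241
D_3 = 1.9204
D_4 = 2.4197
D_5 = 3.0488
D_6 = 3.8414
Terminal value at t=6: TV = D_7/(r−g) = 3.9721/(0.144−0.034) = 36.1096
P₀ = 1.2096/(1+0.144)^1 + 1.5241/(1+0.144)^2 + 1.9204/(1+0.144)^3 + 2.4197/(1+0.144)^4 + 3.0488/(1+0.144)^5 + 3.8414/(1+0.144)^6 + 36.1096/(1+0.144)^6 = 24.2958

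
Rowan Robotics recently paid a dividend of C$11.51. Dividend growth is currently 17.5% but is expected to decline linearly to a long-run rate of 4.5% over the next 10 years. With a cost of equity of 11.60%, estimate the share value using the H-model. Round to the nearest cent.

H-model: P₀ = D₀[(1+g_L) + H(g_S−g_L)]/(r−g_L), with H = 10/2 = 5.
P₀ = 11.51 × [(1+0.045) + 5×(0.175−0.045)] / (0.116−0.045)
   = 11.51 × 1.6950 / 0.071 = 274.7810

C$274.78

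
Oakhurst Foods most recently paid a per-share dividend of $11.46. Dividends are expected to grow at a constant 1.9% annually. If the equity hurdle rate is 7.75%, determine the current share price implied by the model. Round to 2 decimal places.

Gordon growth model: P₀ = D₁/(r − g). D₁ = 11.46 × (1 + 0.019) = 11.6777.
P₀ = 11.6777 / (0.0775 − 0.019) = 11.6777 / 0.0585 = 199.6195

$199.62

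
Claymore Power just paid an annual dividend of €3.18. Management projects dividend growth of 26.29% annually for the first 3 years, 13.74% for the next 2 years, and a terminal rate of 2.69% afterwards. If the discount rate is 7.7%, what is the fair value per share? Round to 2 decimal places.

Three-stage DDM. Project D₁…D_5; terminal Gordon value at t=5 with g = 0.0269; discount at r = 0.077.
D_1 = 4.0160
D_2 = 5.0718
D_3 = 6.4052
D_4 = 7.2853
D_5 = 8.2863
TV_5 = 8.5092/(0.077−0.0269) = 169.8443
P₀ = Σ Dₜ/(1+r)ᵗ + TV_5/(1+r)^5 = 141.5741

€141.57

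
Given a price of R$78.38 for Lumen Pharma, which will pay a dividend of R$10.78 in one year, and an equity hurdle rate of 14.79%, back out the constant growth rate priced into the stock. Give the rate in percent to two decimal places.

1.04%

From P₀ = D₁/(r − g), the implied growth is g = r − D₁/P₀.
g = 0.1479 − 10.78/78.38 = 0.1479 − 0.13754 = 0.01036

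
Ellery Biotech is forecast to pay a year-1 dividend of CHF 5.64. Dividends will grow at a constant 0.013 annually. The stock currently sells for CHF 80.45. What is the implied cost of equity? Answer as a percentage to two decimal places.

Rearranging the constant-growth DDM: r = D₁/P₀ + g.
r = 5.6400 / 80.45 + 0.013 = 0.07011 + 0.013 = 0.08311

8.31%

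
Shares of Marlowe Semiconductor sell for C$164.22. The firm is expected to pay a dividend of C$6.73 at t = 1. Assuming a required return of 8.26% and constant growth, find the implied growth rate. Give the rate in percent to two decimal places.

From P₀ = D₁/(r − g), the implied growth is g = r − D₁/P₀.
g = 0.0826 − 6.73/164.22 = 0.0826 − 0.04098 = 0.04162

4.16%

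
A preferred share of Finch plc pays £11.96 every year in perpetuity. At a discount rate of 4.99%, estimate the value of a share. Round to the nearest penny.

£239.68

Zero-growth DDM (perpetuity): P₀ = D/r = 11.96 / 0.0499 = 239.6794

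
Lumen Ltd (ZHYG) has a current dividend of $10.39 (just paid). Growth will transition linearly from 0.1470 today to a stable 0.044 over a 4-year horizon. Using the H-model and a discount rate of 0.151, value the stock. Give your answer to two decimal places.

H-model: P₀ = D₀[(1+g_L) + H(g_S−g_L)]/(r−g_L), with H = 4/2 = 2.
P₀ = 10.39 × [(1+0.044) + 2×(0.147−0.044)] / (0.151−0.044)
   = 10.39 × 1.2500 / 0.107 = 121.3785

$121.38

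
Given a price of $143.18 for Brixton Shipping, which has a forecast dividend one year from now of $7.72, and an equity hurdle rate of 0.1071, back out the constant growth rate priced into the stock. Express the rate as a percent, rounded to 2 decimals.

From P₀ = D₁/(r − g), the implied growth is g = r − D₁/P₀.
g = 0.1071 − 7.72/143.18 = 0.1071 − 0.05392 = 0.05318

5.32%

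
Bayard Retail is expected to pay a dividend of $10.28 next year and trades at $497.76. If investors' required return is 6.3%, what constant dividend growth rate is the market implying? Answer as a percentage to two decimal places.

4.23%

From P₀ = D₁/(r − g), the implied growth is g = r − D₁/P₀.
g = 0.063 − 10.28/497.76 = 0.063 − 0.02065 = 0.04235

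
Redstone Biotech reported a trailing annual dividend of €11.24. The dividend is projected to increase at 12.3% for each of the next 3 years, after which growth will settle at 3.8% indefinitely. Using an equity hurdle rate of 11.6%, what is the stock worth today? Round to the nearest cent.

€186.56

Two-stage DDM. Project D₁…D_3 at 0.123, terminal growth 0.038, discount at r = 0.116.
D_1 = 12.6225
D_2 = 14.1751
D_3 = 15.9186
Terminal value at t=3: TV = D_4/(r−g) = 16.5235/(0.116−0.038) = 211.8402
P₀ = 12.6225/(1+0.116)^1 + 14.1751/(1+0.116)^2 + 15.9186/(1+0.116)^3 + 211.8402/(1+0.116)^3 = 186.5556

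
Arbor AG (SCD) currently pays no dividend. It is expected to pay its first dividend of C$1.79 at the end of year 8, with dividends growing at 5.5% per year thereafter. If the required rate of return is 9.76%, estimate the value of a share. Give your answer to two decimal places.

Deferred-dividend DDM. At t=7 the remaining stream is a growing perpetuity with first payment D_8 = 1.79.
V_7 = D_8/(r−g) = 1.79/(0.0976−0.055) = 42.0188
P₀ = V_7/(1+r)^7 = 42.0188/(1+0.0976)^7 = 21.8945

C$21.89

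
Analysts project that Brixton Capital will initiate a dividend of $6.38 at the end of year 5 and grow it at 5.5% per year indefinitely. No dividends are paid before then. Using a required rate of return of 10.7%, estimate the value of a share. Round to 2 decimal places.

Deferred-dividend DDM. At t=4 the remaining stream is a growing perpetuity with first payment D_5 = 6.38.
V_4 = D_5/(r−g) = 6.38/(0.107−0.055) = 122.6923
P₀ = V_4/(1+r)^4 = 122.6923/(1+0.107)^4 = 81.7009

$81.70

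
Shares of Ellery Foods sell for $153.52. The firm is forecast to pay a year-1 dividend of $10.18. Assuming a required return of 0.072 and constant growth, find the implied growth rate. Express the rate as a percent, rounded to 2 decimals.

0.57%

From P₀ = D₁/(r − g), the implied growth is g = r − D₁/P₀.
g = 0.072 − 10.18/153.52 = 0.072 − 0.06631 = 0.00569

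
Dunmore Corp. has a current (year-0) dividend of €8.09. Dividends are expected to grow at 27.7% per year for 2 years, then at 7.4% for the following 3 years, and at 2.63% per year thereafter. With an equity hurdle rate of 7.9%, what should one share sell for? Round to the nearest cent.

Three-stage DDM. Project D₁…D_5; terminal Gordon value at t=5 with g = 0.0263; discount at r = 0.079.
D_1 = 10.3309
D_2 = 13.1926
D_3 = 14.1688
D_4 = 15.2173
D_5 = 16.3434
TV_5 = 16.7733/(0.079−0.0263) = 318.2782
P₀ = Σ Dₜ/(1+r)ᵗ + TV_5/(1+r)^5 = 272.2069

€272.21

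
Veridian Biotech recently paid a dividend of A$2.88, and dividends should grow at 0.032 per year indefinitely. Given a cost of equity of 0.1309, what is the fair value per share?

Gordon growth model: P₀ = D₁/(r − g). D₁ = 2.88 × (1 + 0.032) = 2.9722.
P₀ = 2.9722 / (0.1309 − 0.032) = 2.9722 / 0.0989 = 30.0522

A$30.05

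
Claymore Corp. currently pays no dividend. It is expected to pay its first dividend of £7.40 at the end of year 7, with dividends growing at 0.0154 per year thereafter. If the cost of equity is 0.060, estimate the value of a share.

Deferred-dividend DDM. At t=6 the remaining stream is a growing perpetuity with first payment D_7 = 7.40.
V_6 = D_7/(r−g) = 7.40/(0.06−0.0154) = 165.9193
P₀ = V_6/(1+r)^6 = 165.9193/(1+0.06)^6 = 116.9665

£116.97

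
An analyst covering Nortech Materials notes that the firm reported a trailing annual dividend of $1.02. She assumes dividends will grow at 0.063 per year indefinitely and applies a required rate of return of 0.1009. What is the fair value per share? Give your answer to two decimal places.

Gordon growth model: P₀ = D₁/(r − g). D₁ = 1.02 × (1 + 0.063) = 1.0843.
P₀ = 1.0843 / (0.1009 − 0.063) = 1.0843 / 0.0379 = 28.6084

$28.61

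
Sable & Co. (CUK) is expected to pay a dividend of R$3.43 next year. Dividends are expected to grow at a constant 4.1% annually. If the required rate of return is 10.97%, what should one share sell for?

R$49.93

Gordon growth model: P₀ = D₁/(r − g), with D₁ = 3.43 given directly.
P₀ = 3.4300 / (0.1097 − 0.041) = 3.4300 / 0.0687 = 49.9272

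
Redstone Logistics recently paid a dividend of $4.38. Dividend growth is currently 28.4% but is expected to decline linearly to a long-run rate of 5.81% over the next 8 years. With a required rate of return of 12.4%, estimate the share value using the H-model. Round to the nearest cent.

$130.38

H-model: P₀ = D₀[(1+g_L) + H(g_S−g_L)]/(r−g_L), with H = 8/2 = 4.
P₀ = 4.38 × [(1+0.0581) + 4×(0.284−0.0581)] / (0.124−0.0581)
   = 4.38 × 1.9617 / 0.0659 = 130.3831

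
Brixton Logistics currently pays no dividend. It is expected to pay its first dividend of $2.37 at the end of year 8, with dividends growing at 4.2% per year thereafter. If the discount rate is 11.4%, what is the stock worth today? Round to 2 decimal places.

Deferred-dividend DDM. At t=7 the remaining stream is a growing perpetuity with first payment D_8 = 2.37.
V_7 = D_8/(r−g) = 2.37/(0.114−0.042) = 32.9167
P₀ = V_7/(1+r)^7 = 32.9167/(1+0.114)^7 = 15.4604

$15.46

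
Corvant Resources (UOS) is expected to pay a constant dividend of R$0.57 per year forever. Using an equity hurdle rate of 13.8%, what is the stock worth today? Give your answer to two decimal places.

Zero-growth DDM (perpetuity): P₀ = D/r = 0.57 / 0.138 = 4.1304

R$4.13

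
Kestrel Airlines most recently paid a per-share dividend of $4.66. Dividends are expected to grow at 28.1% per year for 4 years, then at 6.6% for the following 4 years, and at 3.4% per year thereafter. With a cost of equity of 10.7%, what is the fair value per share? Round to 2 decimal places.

Three-stage DDM. Project D₁…D_8; terminal Gordon value at t=8 with g = 0.034; discount at r = 0.107.
D_1 = 5.9695
D_2 = 7.6469
D_3 = 9.7957
D_4 = 12.5482
D_5 = 13.3764
D_6 = 14.2593
D_7 = 15.2004
D_8 = 16.2036
TV_8 = 16.7545/(0.107−0.034) = 229.5139
P₀ = Σ Dₜ/(1+r)ᵗ + TV_8/(1+r)^8 = 159.4225

$159.42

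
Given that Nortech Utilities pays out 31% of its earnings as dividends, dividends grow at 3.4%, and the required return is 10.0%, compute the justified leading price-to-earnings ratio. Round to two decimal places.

4.70

Justified leading P/E = b/(r−g) = 0.31/(0.1−0.034) = 4.6970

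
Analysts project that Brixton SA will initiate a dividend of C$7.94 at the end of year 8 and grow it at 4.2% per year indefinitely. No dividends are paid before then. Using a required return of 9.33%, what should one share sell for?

C$82.89

Deferred-dividend DDM. At t=7 the remaining stream is a growing perpetuity with first payment D_8 = 7.94.
V_7 = D_8/(r−g) = 7.94/(0.0933−0.042) = 154.7758
P₀ = V_7/(1+r)^7 = 154.7758/(1+0.0933)^7 = 82.8949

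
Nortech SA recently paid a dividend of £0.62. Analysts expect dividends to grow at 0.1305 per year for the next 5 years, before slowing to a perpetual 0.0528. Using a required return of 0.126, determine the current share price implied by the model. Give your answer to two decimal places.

£12.23

Two-stage DDM. Project D₁…D_5 at 0.1305, terminal growth 0.0528, discount at r = 0.126.
D_1 = 0.7009
D_2 = 0.7924
D_3 = 0.8958
D_4 = 1.0127
D_5 = 1.1448
Terminal value at t=5: TV = D_6/(r−g) = 1.2053/(0.126−0.0528) = 16.4657
P₀ = 0.7009/(1+0.126)^1 + 0.7924/(1+0.126)^2 + 0.8958/(1+0.126)^3 + 1.0127/(1+0.126)^4 + 1.1448/(1+0.126)^5 + 16.4657/(1+0.126)^5 = 12.2341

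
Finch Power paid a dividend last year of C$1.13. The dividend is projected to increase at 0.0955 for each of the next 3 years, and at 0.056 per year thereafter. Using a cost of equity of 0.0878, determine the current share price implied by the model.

Two-stage DDM. Project D₁…D_3 at 0.0955, terminal growth 0.056, discount at r = 0.0878.
D_1 = 1.2379
D_2 = 1.3561
D_3 = 1.4856
Terminal value at t=3: TV = D_4/(r−g) = 1.5688/(0.0878−0.056) = 49.3347
P₀ = 1.2379/(1+0.0878)^1 + 1.3561/(1+0.0878)^2 + 1.4856/(1+0.0878)^3 + 49.3347/(1+0.0878)^3 = 41.7653

C$41.77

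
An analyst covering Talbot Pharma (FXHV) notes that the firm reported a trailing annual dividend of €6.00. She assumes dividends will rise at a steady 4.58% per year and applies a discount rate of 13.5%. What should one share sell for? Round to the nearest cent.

Gordon growth model: P₀ = D₁/(r − g). D₁ = 6.00 × (1 + 0.0458) = 6.2748.
P₀ = 6.2748 / (0.135 − 0.0458) = 6.2748 / 0.0892 = 70.3453

€70.35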